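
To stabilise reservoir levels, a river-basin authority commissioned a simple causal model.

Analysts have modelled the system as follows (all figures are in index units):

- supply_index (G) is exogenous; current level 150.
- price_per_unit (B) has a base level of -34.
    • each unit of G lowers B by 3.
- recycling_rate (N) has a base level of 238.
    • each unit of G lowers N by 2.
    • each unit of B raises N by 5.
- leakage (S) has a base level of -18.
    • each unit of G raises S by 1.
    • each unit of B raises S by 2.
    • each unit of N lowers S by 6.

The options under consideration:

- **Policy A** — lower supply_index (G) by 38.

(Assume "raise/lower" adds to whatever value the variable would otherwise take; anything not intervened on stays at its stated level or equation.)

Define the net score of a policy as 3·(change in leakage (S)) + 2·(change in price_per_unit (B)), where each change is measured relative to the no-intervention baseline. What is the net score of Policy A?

Baseline:
  G = 150
  B = -34 − 3·150 = -484
  N = 238 − 2·150 + 5·(-484) = -2482
  S = -18 + 150 + 2·(-484) − 6·(-2482) = 14056
Policy A (G − 38):
  G = 150 − 38 = 112
  B = -34 − 3·112 = -370
  N = 238 − 2·112 + 5·(-370) = -1836
  S = -18 + 112 + 2·(-370) − 6·(-1836) = 10370
ΔS = 10370 − 14056 = -3686; ΔB = -370 − (-484) = 114
Score = 3·(-3686) + 2·114 = -10830

-10830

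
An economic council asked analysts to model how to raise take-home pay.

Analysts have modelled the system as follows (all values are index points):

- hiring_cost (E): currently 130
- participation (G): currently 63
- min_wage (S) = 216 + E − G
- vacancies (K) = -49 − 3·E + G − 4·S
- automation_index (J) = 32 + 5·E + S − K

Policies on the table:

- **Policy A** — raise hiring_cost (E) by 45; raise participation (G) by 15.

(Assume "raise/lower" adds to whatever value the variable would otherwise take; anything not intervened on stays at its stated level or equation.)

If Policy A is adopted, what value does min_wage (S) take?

313

Policy A (E + 45, G + 15):
  E = 130 + 45 = 175
  G = 63 + 15 = 78
  S = 216 + 175 − 78 = 313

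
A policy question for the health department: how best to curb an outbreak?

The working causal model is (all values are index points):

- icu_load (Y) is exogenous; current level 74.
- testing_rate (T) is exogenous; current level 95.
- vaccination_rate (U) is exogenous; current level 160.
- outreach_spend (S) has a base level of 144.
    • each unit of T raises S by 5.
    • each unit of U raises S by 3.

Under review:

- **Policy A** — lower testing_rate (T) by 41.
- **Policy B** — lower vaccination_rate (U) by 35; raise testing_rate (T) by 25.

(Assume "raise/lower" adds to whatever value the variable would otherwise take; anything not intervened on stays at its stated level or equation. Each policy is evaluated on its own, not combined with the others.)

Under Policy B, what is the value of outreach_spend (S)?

1119

Policy B (U − 35, T + 25):
  T = 95 + 25 = 120
  U = 160 − 35 = 125
  S = 144 + 5·120 + 3·125 = 1119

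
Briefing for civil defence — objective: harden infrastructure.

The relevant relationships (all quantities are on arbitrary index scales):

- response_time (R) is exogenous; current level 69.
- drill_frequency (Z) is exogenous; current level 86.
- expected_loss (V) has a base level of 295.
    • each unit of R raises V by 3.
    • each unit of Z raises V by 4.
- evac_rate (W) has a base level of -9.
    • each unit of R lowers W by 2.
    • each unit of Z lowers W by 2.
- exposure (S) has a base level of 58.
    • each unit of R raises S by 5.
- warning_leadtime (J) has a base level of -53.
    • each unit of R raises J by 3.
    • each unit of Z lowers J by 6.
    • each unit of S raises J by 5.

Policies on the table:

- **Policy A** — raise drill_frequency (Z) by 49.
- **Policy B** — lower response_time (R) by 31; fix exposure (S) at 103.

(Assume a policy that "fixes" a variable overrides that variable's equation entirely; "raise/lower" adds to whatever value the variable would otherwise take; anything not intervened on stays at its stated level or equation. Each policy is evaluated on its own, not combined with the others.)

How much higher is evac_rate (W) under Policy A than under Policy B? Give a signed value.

Policy A (Z + 49):
  R = 69
  Z = 86 + 49 = 135
  W = -9 − 2·69 − 2·135 = -417
Policy B (R − 31, S := 103):
  R = 69 − 31 = 38
  Z = 86
  W = -9 − 2·38 − 2·86 = -257
W: -417 − (-257) = -160

-160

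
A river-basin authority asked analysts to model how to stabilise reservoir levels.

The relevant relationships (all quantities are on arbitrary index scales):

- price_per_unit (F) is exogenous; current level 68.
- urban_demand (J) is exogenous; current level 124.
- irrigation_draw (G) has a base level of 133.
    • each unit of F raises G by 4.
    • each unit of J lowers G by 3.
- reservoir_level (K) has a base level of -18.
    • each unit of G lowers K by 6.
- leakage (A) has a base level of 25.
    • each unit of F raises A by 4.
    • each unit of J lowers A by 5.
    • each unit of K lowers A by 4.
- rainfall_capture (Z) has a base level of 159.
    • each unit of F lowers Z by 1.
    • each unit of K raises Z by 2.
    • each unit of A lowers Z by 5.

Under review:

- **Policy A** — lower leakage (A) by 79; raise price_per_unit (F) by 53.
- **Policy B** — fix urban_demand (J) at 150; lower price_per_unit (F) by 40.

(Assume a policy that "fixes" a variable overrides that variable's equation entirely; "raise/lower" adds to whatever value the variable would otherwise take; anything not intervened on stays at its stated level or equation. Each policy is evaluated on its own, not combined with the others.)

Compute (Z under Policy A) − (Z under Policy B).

Policy A (A − 79, F + 53):
  F = 68 + 53 = 121
  J = 124
  G = 133 + 4·121 − 3·124 = 245
  K = -18 − 6·245 = -1488
  A = 25 + 4·121 − 5·124 − 4·(-1488) (−79 from intervention) = 5762
  Z = 159 − 121 + 2·(-1488) − 5·5762 = -31748
Policy B (J := 150, F − 40):
  F = 68 − 40 = 28
  J = 150
  G = 133 + 4·28 − 3·150 = -205
  K = -18 − 6·(-205) = 1212
  A = 25 + 4·28 − 5·150 − 4·1212 = -5461
  Z = 159 − 28 + 2·1212 − 5·(-5461) = 29860
Z: -31748 − 29860 = -61608

-61608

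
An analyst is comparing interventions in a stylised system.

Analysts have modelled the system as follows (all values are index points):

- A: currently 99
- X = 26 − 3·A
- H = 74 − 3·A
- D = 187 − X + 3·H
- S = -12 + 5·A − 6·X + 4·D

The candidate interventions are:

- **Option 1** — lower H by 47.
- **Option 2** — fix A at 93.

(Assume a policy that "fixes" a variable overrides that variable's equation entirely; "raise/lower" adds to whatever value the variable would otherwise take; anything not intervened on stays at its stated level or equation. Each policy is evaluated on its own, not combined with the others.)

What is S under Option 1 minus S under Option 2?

Option 1 (H − 47):
  A = 99
  X = 26 − 3·99 = -271
  H = 74 − 3·99 (−47 from intervention) = -270
  D = 187 − (-271) + 3·(-270) = -352
  S = -12 + 5·99 − 6·(-271) + 4·(-352) = 701
Option 2 (A := 93):
  A = 93
  X = 26 − 3·93 = -253
  H = 74 − 3·93 = -205
  D = 187 − (-253) + 3·(-205) = -175
  S = -12 + 5·93 − 6·(-253) + 4·(-175) = 1271
S: 701 − 1271 = -570

-570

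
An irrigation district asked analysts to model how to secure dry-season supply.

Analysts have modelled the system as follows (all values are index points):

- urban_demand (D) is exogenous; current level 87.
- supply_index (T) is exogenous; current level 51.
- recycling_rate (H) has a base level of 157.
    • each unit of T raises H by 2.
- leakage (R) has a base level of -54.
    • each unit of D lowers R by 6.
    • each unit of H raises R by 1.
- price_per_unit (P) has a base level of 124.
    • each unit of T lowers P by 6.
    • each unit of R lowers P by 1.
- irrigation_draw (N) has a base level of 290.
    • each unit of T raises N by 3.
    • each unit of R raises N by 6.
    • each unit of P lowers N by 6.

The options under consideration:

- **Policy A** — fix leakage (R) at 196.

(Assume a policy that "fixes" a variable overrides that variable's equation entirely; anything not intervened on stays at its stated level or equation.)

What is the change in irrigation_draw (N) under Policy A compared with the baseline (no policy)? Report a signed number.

Baseline:
  D = 87
  T = 51
  H = 157 + 2·51 = 259
  R = -54 − 6·87 + 259 = -317
  P = 124 − 6·51 − (-317) = 135
  N = 290 + 3·51 + 6·(-317) − 6·135 = -2269
Policy A (R := 196):
  D = 87
  T = 51
  H = 157 + 2·51 = 259
  R = 196
  P = 124 − 6·51 − 196 = -378
  N = 290 + 3·51 + 6·196 − 6·(-378) = 3887
Change in N: 3887 − (-2269) = 6156

6156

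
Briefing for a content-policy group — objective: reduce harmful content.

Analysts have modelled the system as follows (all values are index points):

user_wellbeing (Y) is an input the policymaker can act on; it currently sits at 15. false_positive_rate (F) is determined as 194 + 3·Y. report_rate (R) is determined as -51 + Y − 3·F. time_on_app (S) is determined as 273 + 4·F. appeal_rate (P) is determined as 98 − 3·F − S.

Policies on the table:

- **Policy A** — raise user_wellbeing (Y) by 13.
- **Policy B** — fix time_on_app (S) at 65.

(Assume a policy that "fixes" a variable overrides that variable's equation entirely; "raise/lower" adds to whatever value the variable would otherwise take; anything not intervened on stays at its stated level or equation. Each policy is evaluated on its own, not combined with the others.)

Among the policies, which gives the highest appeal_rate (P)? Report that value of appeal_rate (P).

-684

Policy A (Y + 13):
  Y = 15 + 13 = 28
  F = 194 + 3·28 = 278
  S = 273 + 4·278 = 1385
  P = 98 − 3·278 − 1385 = -2121
Policy B (S := 65):
  Y = 15
  F = 194 + 3·15 = 239
  S = 65
  P = 98 − 3·239 − 65 = -684
Comparing — Policy A: P=-2121, Policy B: P=-684. Highest is -684 (Policy B).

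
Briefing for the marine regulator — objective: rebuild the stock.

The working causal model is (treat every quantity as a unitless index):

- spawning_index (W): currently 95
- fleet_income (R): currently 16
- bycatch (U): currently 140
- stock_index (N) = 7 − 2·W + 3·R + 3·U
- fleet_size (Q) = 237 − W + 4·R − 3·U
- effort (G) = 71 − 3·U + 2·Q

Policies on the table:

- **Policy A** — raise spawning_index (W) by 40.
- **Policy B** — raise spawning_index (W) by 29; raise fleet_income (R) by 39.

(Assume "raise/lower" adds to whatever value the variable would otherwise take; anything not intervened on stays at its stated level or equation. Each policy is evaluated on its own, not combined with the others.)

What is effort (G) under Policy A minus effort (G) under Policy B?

-334

Policy A (W + 40):
  W = 95 + 40 = 135
  R = 16
  U = 140
  Q = 237 − 135 + 4·16 − 3·140 = -254
  G = 71 − 3·140 + 2·(-254) = -857
Policy B (W + 29, R + 39):
  W = 95 + 29 = 124
  R = 16 + 39 = 55
  U = 140
  Q = 237 − 124 + 4·55 − 3·140 = -87
  G = 71 − 3·140 + 2·(-87) = -523
G: -857 − (-523) = -334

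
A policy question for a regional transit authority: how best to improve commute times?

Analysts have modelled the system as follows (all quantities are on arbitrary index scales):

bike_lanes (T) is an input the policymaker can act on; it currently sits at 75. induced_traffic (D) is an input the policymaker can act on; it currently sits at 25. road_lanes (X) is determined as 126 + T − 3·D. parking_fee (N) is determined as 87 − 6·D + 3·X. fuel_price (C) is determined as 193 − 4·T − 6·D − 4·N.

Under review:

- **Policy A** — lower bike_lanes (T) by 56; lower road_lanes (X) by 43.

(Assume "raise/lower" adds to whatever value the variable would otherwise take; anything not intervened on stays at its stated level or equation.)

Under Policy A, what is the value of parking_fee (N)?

Policy A (T − 56, X − 43):
  T = 75 − 56 = 19
  D = 25
  X = 126 + 19 − 3·25 (−43 from intervention) = 27
  N = 87 − 6·25 + 3·27 = 18

18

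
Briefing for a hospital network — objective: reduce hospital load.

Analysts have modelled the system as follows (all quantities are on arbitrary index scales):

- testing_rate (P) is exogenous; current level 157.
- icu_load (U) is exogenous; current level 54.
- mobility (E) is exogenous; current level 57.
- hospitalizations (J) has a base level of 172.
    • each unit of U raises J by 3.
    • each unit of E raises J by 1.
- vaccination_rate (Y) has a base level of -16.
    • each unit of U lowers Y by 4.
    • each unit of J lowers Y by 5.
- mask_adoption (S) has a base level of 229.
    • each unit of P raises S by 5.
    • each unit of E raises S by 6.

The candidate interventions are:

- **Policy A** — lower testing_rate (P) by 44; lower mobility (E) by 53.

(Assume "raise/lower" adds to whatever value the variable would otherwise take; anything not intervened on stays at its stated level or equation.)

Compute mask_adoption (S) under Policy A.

818

Policy A (P − 44, E − 53):
  P = 157 − 44 = 113
  E = 57 − 53 = 4
  S = 229 + 5·113 + 6·4 = 818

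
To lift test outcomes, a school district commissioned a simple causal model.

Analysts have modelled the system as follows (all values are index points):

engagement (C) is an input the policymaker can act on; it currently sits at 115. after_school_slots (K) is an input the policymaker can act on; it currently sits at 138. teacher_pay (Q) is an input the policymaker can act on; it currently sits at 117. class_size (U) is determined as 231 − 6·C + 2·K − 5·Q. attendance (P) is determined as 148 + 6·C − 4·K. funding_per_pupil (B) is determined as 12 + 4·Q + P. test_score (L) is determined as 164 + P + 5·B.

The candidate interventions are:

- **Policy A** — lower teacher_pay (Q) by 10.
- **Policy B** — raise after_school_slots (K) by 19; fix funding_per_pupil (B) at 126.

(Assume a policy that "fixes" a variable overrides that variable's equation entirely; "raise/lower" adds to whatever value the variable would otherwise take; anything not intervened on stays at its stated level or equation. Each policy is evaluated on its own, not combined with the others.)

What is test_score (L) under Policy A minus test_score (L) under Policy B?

3076

Policy A (Q − 10):
  C = 115
  K = 138
  Q = 117 − 10 = 107
  P = 148 + 6·115 − 4·138 = 286
  B = 12 + 4·107 + 286 = 726
  L = 164 + 286 + 5·726 = 4080
Policy B (K + 19, B := 126):
  C = 115
  K = 138 + 19 = 157
  Q = 117
  P = 148 + 6·115 − 4·157 = 210
  B = 126
  L = 164 + 210 + 5·126 = 1004
L: 4080 − 1004 = 3076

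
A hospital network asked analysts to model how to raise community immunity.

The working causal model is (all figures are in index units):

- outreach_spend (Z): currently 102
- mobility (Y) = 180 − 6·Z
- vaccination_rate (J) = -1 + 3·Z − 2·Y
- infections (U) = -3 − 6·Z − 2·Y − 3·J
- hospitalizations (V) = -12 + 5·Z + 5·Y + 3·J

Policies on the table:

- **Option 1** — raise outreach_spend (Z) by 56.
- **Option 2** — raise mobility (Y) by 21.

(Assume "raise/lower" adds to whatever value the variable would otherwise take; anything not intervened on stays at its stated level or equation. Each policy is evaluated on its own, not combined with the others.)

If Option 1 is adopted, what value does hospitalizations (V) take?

Option 1 (Z + 56):
  Z = 102 + 56 = 158
  Y = 180 − 6·158 = -768
  J = -1 + 3·158 − 2·(-768) = 2009
  V = -12 + 5·158 + 5·(-768) + 3·2009 = 2965

2965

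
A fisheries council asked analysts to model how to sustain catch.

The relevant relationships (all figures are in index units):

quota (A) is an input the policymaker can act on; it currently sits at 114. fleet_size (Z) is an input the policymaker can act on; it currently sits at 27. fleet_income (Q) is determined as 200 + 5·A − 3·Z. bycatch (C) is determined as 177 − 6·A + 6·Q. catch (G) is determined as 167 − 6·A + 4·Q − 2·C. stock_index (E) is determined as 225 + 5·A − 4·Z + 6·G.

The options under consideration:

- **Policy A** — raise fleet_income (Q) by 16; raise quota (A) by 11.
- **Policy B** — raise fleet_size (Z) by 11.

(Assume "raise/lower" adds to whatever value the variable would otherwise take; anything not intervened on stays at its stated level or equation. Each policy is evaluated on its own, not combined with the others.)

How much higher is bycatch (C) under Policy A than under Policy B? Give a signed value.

558

Policy A (Q + 16, A + 11):
  A = 114 + 11 = 125
  Z = 27
  Q = 200 + 5·125 − 3·27 (+16 from intervention) = 760
  C = 177 − 6·125 + 6·760 = 3987
Policy B (Z + 11):
  A = 114
  Z = 27 + 11 = 38
  Q = 200 + 5·114 − 3·38 = 656
  C = 177 − 6·114 + 6·656 = 3429
C: 3987 − 3429 = 558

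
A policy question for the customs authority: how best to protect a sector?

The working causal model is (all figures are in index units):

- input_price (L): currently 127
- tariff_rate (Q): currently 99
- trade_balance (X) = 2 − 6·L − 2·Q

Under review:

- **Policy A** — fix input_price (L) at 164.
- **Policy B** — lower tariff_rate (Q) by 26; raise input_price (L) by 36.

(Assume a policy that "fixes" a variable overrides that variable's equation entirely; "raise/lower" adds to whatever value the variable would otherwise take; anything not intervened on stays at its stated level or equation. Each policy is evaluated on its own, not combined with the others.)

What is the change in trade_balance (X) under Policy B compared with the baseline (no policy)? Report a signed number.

Baseline:
  L = 127
  Q = 99
  X = 2 − 6·127 − 2·99 = -958
Policy B (Q − 26, L + 36):
  L = 127 + 36 = 163
  Q = 99 − 26 = 73
  X = 2 − 6·163 − 2·73 = -1122
Change in X: -1122 − (-958) = -164

-164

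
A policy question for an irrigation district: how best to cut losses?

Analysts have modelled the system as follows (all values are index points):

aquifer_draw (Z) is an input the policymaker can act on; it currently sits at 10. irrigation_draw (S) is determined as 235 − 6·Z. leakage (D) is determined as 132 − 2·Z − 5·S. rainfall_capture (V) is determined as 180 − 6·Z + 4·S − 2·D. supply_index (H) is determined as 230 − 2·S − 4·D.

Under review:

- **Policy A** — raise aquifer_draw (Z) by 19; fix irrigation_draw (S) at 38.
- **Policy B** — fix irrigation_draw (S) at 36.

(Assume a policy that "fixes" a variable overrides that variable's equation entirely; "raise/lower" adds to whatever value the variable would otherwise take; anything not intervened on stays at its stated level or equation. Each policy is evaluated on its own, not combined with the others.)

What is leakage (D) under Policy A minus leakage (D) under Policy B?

Policy A (Z + 19, S := 38):
  Z = 10 + 19 = 29
  S = 38
  D = 132 − 2·29 − 5·38 = -116
Policy B (S := 36):
  Z = 10
  S = 36
  D = 132 − 2·10 − 5·36 = -68
D: -116 − (-68) = -48

-48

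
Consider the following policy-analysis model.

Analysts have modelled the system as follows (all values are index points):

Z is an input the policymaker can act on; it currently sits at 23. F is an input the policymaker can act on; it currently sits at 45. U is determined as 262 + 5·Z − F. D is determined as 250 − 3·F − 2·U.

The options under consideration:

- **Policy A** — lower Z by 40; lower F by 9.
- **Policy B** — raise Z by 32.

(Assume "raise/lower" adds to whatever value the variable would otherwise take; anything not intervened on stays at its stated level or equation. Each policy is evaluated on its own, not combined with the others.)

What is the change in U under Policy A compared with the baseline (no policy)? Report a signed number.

-191

Baseline:
  Z = 23
  F = 45
  U = 262 + 5·23 − 45 = 332
Policy A (Z − 40, F − 9):
  Z = 23 − 40 = -17
  F = 45 − 9 = 36
  U = 262 + 5·(-17) − 36 = 141
Change in U: 141 − 332 = -191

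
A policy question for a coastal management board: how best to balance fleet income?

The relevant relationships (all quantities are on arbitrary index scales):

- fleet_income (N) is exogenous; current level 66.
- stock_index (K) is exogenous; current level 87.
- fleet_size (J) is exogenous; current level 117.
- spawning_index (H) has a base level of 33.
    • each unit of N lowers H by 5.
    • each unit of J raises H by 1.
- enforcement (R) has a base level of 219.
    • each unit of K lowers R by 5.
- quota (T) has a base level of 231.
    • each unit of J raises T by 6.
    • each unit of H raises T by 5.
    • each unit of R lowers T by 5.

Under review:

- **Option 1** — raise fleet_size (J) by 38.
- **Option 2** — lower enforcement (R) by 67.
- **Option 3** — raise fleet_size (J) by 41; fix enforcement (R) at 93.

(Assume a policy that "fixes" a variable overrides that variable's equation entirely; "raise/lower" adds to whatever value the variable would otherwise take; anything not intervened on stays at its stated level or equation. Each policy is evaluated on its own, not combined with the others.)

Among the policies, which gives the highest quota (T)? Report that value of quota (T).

1531

Option 1 (J + 38):
  N = 66
  K = 87
  J = 117 + 38 = 155
  H = 33 − 5·66 + 155 = -142
  R = 219 − 5·87 = -216
  T = 231 + 6·155 + 5·(-142) − 5·(-216) = 1531
Option 2 (R − 67):
  N = 66
  K = 87
  J = 117
  H = 33 − 5·66 + 117 = -180
  R = 219 − 5·87 (−67 from intervention) = -283
  T = 231 + 6·117 + 5·(-180) − 5·(-283) = 1448
Option 3 (J + 41, R := 93):
  N = 66
  K = 87
  J = 117 + 41 = 158
  H = 33 − 5·66 + 158 = -139
  R = 93
  T = 231 + 6·158 + 5·(-139) − 5·93 = 19
Comparing — Option 1: T=1531, Option 2: T=1448, Option 3: T=19. Highest is 1531 (Option 1).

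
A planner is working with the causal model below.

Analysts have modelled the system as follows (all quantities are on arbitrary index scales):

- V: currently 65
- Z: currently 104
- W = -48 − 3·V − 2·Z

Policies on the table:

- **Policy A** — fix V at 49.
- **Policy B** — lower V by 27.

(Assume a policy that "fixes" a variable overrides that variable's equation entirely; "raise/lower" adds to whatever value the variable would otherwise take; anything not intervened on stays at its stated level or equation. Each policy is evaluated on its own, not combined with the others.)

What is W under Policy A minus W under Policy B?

Policy A (V := 49):
  V = 49
  Z = 104
  W = -48 − 3·49 − 2·104 = -403
Policy B (V − 27):
  V = 65 − 27 = 38
  Z = 104
  W = -48 − 3·38 − 2·104 = -370
W: -403 − (-370) = -33

-33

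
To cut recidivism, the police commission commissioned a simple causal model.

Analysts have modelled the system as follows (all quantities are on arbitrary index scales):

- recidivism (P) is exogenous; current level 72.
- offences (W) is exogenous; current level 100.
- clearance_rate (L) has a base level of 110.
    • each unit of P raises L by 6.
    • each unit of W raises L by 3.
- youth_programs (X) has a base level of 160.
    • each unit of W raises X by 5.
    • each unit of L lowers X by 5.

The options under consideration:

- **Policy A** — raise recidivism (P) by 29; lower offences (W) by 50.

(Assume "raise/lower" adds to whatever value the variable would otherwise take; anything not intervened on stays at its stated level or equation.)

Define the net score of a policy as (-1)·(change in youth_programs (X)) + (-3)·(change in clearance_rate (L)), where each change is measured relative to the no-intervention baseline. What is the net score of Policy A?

298

Baseline:
  P = 72
  W = 100
  L = 110 + 6·72 + 3·100 = 842
  X = 160 + 5·100 − 5·842 = -3550
Policy A (P + 29, W − 50):
  P = 72 + 29 = 101
  W = 100 − 50 = 50
  L = 110 + 6·101 + 3·50 = 866
  X = 160 + 5·50 − 5·866 = -3920
ΔX = -3920 − (-3550) = -370; ΔL = 866 − 842 = 24
Score = (-1)·(-370) + (-3)·24 = 298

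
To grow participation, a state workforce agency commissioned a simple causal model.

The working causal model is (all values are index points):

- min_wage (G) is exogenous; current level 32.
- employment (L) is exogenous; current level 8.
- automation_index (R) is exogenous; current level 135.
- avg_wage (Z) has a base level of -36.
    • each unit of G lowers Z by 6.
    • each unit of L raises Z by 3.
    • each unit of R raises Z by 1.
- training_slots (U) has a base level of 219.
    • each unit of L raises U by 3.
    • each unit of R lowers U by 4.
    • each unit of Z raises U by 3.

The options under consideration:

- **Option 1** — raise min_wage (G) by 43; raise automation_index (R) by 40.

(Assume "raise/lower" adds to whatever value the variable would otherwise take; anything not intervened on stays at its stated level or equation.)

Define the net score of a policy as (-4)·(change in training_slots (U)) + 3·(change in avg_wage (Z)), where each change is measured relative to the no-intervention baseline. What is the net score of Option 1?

2602

Baseline:
  G = 32
  L = 8
  R = 135
  Z = -36 − 6·32 + 3·8 + 135 = -69
  U = 219 + 3·8 − 4·135 + 3·(-69) = -504
Option 1 (G + 43, R + 40):
  G = 32 + 43 = 75
  L = 8
  R = 135 + 40 = 175
  Z = -36 − 6·75 + 3·8 + 175 = -287
  U = 219 + 3·8 − 4·175 + 3·(-287) = -1318
ΔU = -1318 − (-504) = -814; ΔZ = -287 − (-69) = -218
Score = (-4)·(-814) + 3·(-218) = 2602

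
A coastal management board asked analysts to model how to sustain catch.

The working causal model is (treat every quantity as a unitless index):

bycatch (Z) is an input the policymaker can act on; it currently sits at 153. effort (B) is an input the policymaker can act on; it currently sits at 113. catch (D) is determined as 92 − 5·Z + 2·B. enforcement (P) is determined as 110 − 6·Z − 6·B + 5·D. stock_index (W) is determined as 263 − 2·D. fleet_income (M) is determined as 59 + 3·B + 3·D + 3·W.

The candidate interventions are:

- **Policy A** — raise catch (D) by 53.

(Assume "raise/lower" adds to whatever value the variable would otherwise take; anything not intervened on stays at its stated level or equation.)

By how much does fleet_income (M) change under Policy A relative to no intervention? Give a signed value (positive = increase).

-159

Baseline:
  Z = 153
  B = 113
  D = 92 − 5·153 + 2·113 = -447
  W = 263 − 2·(-447) = 1157
  M = 59 + 3·113 + 3·(-447) + 3·1157 = 2528
Policy A (D + 53):
  Z = 153
  B = 113
  D = 92 − 5·153 + 2·113 (+53 from intervention) = -394
  W = 263 − 2·(-394) = 1051
  M = 59 + 3·113 + 3·(-394) + 3·1051 = 2369
Change in M: 2369 − 2528 = -159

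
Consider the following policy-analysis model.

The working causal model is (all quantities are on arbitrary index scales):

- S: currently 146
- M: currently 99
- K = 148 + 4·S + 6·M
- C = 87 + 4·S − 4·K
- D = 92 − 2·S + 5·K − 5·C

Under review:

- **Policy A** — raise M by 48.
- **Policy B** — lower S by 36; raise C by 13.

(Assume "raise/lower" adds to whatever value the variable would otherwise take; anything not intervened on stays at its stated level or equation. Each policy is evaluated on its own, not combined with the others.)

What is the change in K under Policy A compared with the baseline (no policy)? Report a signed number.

288

Baseline:
  S = 146
  M = 99
  K = 148 + 4·146 + 6·99 = 1326
Policy A (M + 48):
  S = 146
  M = 99 + 48 = 147
  K = 148 + 4·146 + 6·147 = 1614
Change in K: 1614 − 1326 = 288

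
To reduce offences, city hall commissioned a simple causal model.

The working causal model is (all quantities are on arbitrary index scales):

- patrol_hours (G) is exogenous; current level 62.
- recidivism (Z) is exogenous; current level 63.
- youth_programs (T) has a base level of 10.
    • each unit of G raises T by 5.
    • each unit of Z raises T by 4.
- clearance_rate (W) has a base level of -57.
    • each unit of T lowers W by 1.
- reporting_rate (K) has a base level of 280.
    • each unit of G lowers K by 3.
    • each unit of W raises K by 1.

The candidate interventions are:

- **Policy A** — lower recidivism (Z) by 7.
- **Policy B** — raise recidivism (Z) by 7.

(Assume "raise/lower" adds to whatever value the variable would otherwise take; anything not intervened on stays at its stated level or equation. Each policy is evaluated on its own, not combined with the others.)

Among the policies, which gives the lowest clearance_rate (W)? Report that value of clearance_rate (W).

-657

Policy A (Z − 7):
  G = 62
  Z = 63 − 7 = 56
  T = 10 + 5·62 + 4·56 = 544
  W = -57 − 544 = -601
Policy B (Z + 7):
  G = 62
  Z = 63 + 7 = 70
  T = 10 + 5·62 + 4·70 = 600
  W = -57 − 600 = -657
Comparing — Policy A: W=-601, Policy B: W=-657. Lowest is -657 (Policy B).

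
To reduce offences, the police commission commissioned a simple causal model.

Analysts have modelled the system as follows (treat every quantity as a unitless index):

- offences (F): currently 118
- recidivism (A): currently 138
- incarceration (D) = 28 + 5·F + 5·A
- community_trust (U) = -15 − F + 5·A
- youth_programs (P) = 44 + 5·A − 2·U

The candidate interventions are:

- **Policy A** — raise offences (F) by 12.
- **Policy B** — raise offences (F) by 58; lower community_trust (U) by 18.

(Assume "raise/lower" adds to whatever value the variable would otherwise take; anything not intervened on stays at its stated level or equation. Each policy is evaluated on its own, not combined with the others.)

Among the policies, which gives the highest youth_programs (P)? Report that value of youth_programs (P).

-228

Policy A (F + 12):
  F = 118 + 12 = 130
  A = 138
  U = -15 − 130 + 5·138 = 545
  P = 44 + 5·138 − 2·545 = -356
Policy B (F + 58, U − 18):
  F = 118 + 58 = 176
  A = 138
  U = -15 − 176 + 5·138 (−18 from intervention) = 481
  P = 44 + 5·138 − 2·481 = -228
Comparing — Policy A: P=-356, Policy B: P=-228. Highest is -228 (Policy B).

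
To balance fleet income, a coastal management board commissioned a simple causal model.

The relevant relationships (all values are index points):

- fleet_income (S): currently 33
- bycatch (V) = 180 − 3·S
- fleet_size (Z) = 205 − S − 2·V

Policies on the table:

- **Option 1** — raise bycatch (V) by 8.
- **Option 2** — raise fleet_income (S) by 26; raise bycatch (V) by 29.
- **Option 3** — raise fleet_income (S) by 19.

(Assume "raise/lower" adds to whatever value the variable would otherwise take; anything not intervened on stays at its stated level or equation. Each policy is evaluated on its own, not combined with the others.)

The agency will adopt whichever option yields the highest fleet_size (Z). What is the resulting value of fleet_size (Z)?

105

Option 1 (V + 8):
  S = 33
  V = 180 − 3·33 (+8 from intervention) = 89
  Z = 205 − 33 − 2·89 = -6
Option 2 (S + 26, V + 29):
  S = 33 + 26 = 59
  V = 180 − 3·59 (+29 from intervention) = 32
  Z = 205 − 59 − 2·32 = 82
Option 3 (S + 19):
  S = 33 + 19 = 52
  V = 180 − 3·52 = 24
  Z = 205 − 52 − 2·24 = 105
Comparing — Option 1: Z=-6, Option 2: Z=82, Option 3: Z=105. Highest is 105 (Option 3).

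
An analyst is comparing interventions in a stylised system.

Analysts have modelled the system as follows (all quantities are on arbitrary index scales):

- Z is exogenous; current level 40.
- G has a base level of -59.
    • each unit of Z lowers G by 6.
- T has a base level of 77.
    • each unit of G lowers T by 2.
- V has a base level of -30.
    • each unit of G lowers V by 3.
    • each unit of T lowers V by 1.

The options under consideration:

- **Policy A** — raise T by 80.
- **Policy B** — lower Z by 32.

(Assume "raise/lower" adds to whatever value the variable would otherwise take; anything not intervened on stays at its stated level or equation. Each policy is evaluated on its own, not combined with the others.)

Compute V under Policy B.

Policy B (Z − 32):
  Z = 40 − 32 = 8
  G = -59 − 6·8 = -107
  T = 77 − 2·(-107) = 291
  V = -30 − 3·(-107) − 291 = 0

0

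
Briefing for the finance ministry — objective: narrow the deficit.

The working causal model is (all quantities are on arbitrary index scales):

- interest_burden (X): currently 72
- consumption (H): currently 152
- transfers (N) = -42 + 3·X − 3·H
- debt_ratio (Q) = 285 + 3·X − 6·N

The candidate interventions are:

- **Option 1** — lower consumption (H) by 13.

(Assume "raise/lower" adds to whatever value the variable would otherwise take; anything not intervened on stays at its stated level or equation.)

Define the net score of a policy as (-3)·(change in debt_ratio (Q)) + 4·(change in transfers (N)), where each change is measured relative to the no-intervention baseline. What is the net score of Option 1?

Baseline:
  X = 72
  H = 152
  N = -42 + 3·72 − 3·152 = -282
  Q = 285 + 3·72 − 6·(-282) = 2193
Option 1 (H − 13):
  X = 72
  H = 152 − 13 = 139
  N = -42 + 3·72 − 3·139 = -243
  Q = 285 + 3·72 − 6·(-243) = 1959
ΔQ = 1959 − 2193 = -234; ΔN = -243 − (-282) = 39
Score = (-3)·(-234) + 4·39 = 858

858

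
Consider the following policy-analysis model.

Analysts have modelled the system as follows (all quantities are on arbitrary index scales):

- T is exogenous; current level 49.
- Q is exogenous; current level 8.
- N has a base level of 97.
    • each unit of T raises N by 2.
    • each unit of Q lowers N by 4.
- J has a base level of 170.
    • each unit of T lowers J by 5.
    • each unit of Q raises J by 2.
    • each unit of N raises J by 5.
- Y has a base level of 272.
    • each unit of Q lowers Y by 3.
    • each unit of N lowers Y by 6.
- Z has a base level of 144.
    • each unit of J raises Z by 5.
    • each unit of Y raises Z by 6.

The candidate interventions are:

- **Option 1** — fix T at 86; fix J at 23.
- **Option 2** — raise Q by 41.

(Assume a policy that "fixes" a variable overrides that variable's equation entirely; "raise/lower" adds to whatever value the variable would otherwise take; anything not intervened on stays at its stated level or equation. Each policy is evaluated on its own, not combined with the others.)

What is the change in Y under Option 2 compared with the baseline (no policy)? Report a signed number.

861

Baseline:
  T = 49
  Q = 8
  N = 97 + 2·49 − 4·8 = 163
  Y = 272 − 3·8 − 6·163 = -730
Option 2 (Q + 41):
  T = 49
  Q = 8 + 41 = 49
  N = 97 + 2·49 − 4·49 = -1
  Y = 272 − 3·49 − 6·(-1) = 131
Change in Y: 131 − (-730) = 861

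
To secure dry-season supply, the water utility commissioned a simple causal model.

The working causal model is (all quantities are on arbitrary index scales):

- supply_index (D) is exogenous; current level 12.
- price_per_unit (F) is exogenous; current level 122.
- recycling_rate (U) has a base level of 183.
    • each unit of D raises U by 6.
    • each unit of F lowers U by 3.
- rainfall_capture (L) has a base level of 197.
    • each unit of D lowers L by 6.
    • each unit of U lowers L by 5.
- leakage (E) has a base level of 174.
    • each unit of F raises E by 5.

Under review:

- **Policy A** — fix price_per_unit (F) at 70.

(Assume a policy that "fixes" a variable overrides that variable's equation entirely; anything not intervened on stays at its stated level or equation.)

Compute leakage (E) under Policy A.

524

Policy A (F := 70):
  F = 70
  E = 174 + 5·70 = 524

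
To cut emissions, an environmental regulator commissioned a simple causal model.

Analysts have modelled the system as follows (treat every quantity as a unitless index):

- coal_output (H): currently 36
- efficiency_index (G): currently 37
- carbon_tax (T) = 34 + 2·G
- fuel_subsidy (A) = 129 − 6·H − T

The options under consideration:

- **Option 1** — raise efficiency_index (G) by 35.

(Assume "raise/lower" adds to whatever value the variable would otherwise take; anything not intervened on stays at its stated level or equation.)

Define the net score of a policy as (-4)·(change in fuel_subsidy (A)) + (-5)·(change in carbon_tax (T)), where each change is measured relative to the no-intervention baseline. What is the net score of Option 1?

-70

Baseline:
  H = 36
  G = 37
  T = 34 + 2·37 = 108
  A = 129 − 6·36 − 108 = -195
Option 1 (G + 35):
  H = 36
  G = 37 + 35 = 72
  T = 34 + 2·72 = 178
  A = 129 − 6·36 − 178 = -265
ΔA = -265 − (-195) = -70; ΔT = 178 − 108 = 70
Score = (-4)·(-70) + (-5)·70 = -70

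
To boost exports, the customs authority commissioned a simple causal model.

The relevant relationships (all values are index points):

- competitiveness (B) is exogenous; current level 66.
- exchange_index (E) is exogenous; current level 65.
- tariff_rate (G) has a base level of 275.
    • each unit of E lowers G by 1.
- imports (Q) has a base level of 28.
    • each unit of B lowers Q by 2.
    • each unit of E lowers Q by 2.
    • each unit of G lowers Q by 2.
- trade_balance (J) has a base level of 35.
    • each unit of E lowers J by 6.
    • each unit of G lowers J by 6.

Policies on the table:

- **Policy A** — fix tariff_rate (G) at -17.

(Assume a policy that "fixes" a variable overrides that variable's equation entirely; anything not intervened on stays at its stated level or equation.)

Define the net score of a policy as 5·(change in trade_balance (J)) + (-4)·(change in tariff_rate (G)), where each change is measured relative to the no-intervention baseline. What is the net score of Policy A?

Baseline:
  E = 65
  G = 275 − 65 = 210
  J = 35 − 6·65 − 6·210 = -1615
Policy A (G := -17):
  E = 65
  G = -17
  J = 35 − 6·65 − 6·(-17) = -253
ΔJ = -253 − (-1615) = 1362; ΔG = -17 − 210 = -227
Score = 5·1362 + (-4)·(-227) = 7718

7718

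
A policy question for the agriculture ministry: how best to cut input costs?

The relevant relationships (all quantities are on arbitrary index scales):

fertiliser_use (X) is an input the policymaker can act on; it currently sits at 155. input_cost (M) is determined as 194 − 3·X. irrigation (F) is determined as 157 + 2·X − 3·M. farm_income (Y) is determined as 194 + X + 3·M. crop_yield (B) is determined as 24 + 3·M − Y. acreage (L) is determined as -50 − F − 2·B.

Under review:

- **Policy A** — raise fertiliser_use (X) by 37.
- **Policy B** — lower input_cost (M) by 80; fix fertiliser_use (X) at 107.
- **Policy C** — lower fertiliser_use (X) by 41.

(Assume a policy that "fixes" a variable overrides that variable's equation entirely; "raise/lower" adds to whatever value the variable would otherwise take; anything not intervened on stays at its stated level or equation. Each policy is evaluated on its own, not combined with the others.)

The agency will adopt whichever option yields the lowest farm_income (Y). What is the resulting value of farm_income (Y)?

Policy A (X + 37):
  X = 155 + 37 = 192
  M = 194 − 3·192 = -382
  Y = 194 + 192 + 3·(-382) = -760
Policy B (M − 80, X := 107):
  X = 107
  M = 194 − 3·107 (−80 from intervention) = -207
  Y = 194 + 107 + 3·(-207) = -320
Policy C (X − 41):
  X = 155 − 41 = 114
  M = 194 − 3·114 = -148
  Y = 194 + 114 + 3·(-148) = -136
Comparing — Policy A: Y=-760, Policy B: Y=-320, Policy C: Y=-136. Lowest is -760 (Policy A).

-760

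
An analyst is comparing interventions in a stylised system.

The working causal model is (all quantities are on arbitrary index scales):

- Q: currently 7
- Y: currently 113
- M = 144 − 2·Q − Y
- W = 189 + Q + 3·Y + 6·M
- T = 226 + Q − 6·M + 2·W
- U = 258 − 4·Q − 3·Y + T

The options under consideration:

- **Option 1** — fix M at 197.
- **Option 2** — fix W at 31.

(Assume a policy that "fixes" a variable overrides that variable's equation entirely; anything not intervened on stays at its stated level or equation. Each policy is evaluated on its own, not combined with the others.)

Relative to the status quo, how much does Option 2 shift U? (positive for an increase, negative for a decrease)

-1212

Baseline:
  Q = 7
  Y = 113
  M = 144 − 2·7 − 113 = 17
  W = 189 + 7 + 3·113 + 6·17 = 637
  T = 226 + 7 − 6·17 + 2·637 = 1405
  U = 258 − 4·7 − 3·113 + 1405 = 1296
Option 2 (W := 31):
  Q = 7
  Y = 113
  M = 144 − 2·7 − 113 = 17
  W = 31
  T = 226 + 7 − 6·17 + 2·31 = 193
  U = 258 − 4·7 − 3·113 + 193 = 84
Change in U: 84 − 1296 = -1212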